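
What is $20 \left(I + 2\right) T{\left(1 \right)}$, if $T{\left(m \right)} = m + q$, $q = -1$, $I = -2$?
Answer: $0$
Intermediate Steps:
$T{\left(m \right)} = -1 + m$ ($T{\left(m \right)} = m - 1 = -1 + m$)
$20 \left(I + 2\right) T{\left(1 \right)} = 20 \left(-2 + 2\right) \left(-1 + 1\right) = 20 \cdot 0 \cdot 0 = 0 \cdot 0 = 0$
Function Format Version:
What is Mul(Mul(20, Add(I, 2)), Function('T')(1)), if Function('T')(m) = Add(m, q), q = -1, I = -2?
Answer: 0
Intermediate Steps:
Function('T')(m) = Add(-1, m) (Function('T')(m) = Add(m, -1) = Add(-1, m))
Mul(Mul(20, Add(I, 2)), Function('T')(1)) = Mul(Mul(20, Add(-2, 2)), Add(-1, 1)) = Mul(Mul(20, 0), 0) = Mul(0, 0) = 0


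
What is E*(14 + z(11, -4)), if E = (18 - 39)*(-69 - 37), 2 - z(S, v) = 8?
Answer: 17808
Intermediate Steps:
z(S, v) = -6 (z(S, v) = 2 - 1*8 = 2 - 8 = -6)
E = 2226 (E = -21*(-106) = 2226)
E*(14 + z(11, -4)) = 2226*(14 - 6) = 2226*8 = 17808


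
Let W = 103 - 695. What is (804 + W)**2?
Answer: 44944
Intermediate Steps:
W = -592
(804 + W)**2 = (804 - 592)**2 = 212**2 = 44944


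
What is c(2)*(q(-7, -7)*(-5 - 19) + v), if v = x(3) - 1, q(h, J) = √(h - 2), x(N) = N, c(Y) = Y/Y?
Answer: 2 - 72*I ≈ 2.0 - 72.0*I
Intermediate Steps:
c(Y) = 1
q(h, J) = √(-2 + h)
v = 2 (v = 3 - 1 = 2)
c(2)*(q(-7, -7)*(-5 - 19) + v) = 1*(√(-2 - 7)*(-5 - 19) + 2) = 1*(√(-9)*(-24) + 2) = 1*((3*I)*(-24) + 2) = 1*(-72*I + 2) = 1*(2 - 72*I) = 2 - 72*I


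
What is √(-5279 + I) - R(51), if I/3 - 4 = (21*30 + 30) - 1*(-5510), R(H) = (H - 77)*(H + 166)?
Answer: 5642 + √13243 ≈ 5757.1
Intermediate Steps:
R(H) = (-77 + H)*(166 + H)
I = 18522 (I = 12 + 3*((21*30 + 30) - 1*(-5510)) = 12 + 3*((630 + 30) + 5510) = 12 + 3*(660 + 5510) = 12 + 3*6170 = 12 + 18510 = 18522)
√(-5279 + I) - R(51) = √(-5279 + 18522) - (-12782 + 51² + 89*51) = √13243 - (-12782 + 2601 + 4539) = √13243 - 1*(-5642) = √13243 + 5642 = 5642 + √13243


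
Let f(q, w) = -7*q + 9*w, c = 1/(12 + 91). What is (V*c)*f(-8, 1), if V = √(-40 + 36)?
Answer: 130*I/103 ≈ 1.2621*I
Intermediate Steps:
c = 1/103 ≈ 0.0097087
V = 2*I (V = √(-4) = 2*I ≈ 2.0*I)
(V*c)*f(-8, 1) = ((2*I)*(1/103))*(-7*(-8) + 9*1) = (2*I/103)*(56 + 9) = (2*I/103)*65 = 130*I/103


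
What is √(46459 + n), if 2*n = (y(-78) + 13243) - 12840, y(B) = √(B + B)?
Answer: √(186642 + 4*I*√39)/2 ≈ 216.01 + 0.014455*I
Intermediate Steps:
y(B) = √2*√B (y(B) = √(2*B) = √2*√B)
n = 403/2 + I*√39 (n = ((√2*√(-78) + 13243) - 12840)/2 = ((√2*(I*√78) + 13243) - 12840)/2 = ((2*I*√39 + 13243) - 12840)/2 = ((13243 + 2*I*√39) - 12840)/2 = (403 + 2*I*√39)/2 = 403/2 + I*√39 ≈ 201.5 + 6.245*I)
√(46459 + n) = √(46459 + (403/2 + I*√39)) = √(93321/2 + I*√39)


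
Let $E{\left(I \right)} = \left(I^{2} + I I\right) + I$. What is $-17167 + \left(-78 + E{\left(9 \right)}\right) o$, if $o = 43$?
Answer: $-13168$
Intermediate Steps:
$E{\left(I \right)} = I + 2 I^{2}$ ($E{\left(I \right)} = \left(I^{2} + I^{2}\right) + I = 2 I^{2} + I = I + 2 I^{2}$)
$-17167 + \left(-78 + E{\left(9 \right)}\right) o = -17167 + \left(-78 + 9 \left(1 + 2 \cdot 9\right)\right) 43 = -17167 + \left(-78 + 9 \left(1 + 18\right)\right) 43 = -17167 + \left(-78 + 9 \cdot 19\right) 43 = -17167 + \left(-78 + 171\right) 43 = -17167 + 93 \cdot 43 = -17167 + 3999 = -13168$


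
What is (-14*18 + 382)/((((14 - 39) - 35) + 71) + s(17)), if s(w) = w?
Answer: 65/14 ≈ 4.6429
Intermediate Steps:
(-14*18 + 382)/((((14 - 39) - 35) + 71) + s(17)) = (-14*18 + 382)/((((14 - 39) - 35) + 71) + 17) = (-252 + 382)/(((-25 - 35) + 71) + 17) = 130/((-60 + 71) + 17) = 130/(11 + 17) = 130/28 = 130*(1/28) = 65/14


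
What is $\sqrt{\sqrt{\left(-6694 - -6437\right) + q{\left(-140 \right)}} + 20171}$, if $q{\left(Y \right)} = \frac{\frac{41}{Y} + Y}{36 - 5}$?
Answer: $\frac{\sqrt{94983221900 + 2170 i \sqrt{1231497785}}}{2170} \approx 142.02 + 0.056933 i$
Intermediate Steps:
$q{\left(Y \right)} = \frac{Y}{31} + \frac{41}{31 Y}$ ($q{\left(Y \right)} = \frac{Y + \frac{41}{Y}}{31} = \left(Y + \frac{41}{Y}\right) \frac{1}{31} = \frac{Y}{31} + \frac{41}{31 Y}$)
$\sqrt{\sqrt{\left(-6694 - -6437\right) + q{\left(-140 \right)}} + 20171} = \sqrt{\sqrt{\left(-6694 - -6437\right) + \frac{41 + \left(-140\right)^{2}}{31 \left(-140\right)}} + 20171} = \sqrt{\sqrt{\left(-6694 + 6437\right) + \frac{1}{31} \left(- \frac{1}{140}\right) \left(41 + 19600\right)} + 20171} = \sqrt{\sqrt{-257 + \frac{1}{31} \left(- \frac{1}{140}\right) 19641} + 20171} = \sqrt{\sqrt{-257 - \frac{19641}{4340}} + 20171} = \sqrt{\sqrt{- \frac{1135021}{4340}} + 20171} = \sqrt{\frac{i \sqrt{1231497785}}{2170} + 20171} = \sqrt{20171 + \frac{i \sqrt{1231497785}}{2170}}$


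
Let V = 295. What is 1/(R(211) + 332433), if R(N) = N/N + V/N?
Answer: 211/70143869 ≈ 3.0081e-6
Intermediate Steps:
R(N) = 1 + 295/N (R(N) = N/N + 295/N = 1 + 295/N)
1/(R(211) + 332433) = 1/((295 + 211)/211 + 332433) = 1/((1/211)*506 + 332433) = 1/(506/211 + 332433) = 1/(70143869/211) = 211/70143869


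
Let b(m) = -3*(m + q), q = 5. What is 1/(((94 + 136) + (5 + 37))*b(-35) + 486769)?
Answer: 1/511249 ≈ 1.9560e-6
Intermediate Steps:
b(m) = -15 - 3*m (b(m) = -3*(m + 5) = -3*(5 + m) = -15 - 3*m)
1/(((94 + 136) + (5 + 37))*b(-35) + 486769) = 1/(((94 + 136) + (5 + 37))*(-15 - 3*(-35)) + 486769) = 1/((230 + 42)*(-15 + 105) + 486769) = 1/(272*90 + 486769) = 1/(24480 + 486769) = 1/511249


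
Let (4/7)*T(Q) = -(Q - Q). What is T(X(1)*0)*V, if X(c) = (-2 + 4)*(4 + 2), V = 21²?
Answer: 0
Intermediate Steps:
V = 441
X(c) = 12 (X(c) = 2*6 = 12)
T(Q) = 0 (T(Q) = 7*(-(Q - Q))/4 = 7*(-1*0)/4 = (7/4)*0 = 0)
T(X(1)*0)*V = 0*441 = 0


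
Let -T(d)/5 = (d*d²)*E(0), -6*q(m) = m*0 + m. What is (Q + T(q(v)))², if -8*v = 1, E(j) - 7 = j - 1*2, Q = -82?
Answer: 82238943707761/12230590464 ≈ 6724.0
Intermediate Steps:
E(j) = 5 + j (E(j) = 7 + (j - 1*2) = 7 + (j - 2) = 7 + (-2 + j) = 5 + j)
v = -⅛ (v = -⅛*1 = -⅛ ≈ -0.12500)
q(m) = -m/6 (q(m) = -(m*0 + m)/6 = -(0 + m)/6 = -m/6)
T(d) = -25*d³ (T(d) = -5*d*d²*(5 + 0) = -5*d³*5 = -25*d³)
(Q + T(q(v)))² = (-82 - 25*(-⅙*(-⅛))³)² = (-82 - 25*(1/48)³)² = (-82 - 25*1/110592)² = (-82 - 25/110592)² = (-9068569/110592)² = 82238943707761/12230590464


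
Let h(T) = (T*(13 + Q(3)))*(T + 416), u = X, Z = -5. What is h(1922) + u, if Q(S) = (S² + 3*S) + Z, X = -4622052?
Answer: 112212484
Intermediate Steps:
u = -4622052
Q(S) = -5 + S² + 3*S (Q(S) = (S² + 3*S) - 5 = -5 + S² + 3*S)
h(T) = 26*T*(416 + T) (h(T) = (T*(13 + (-5 + 3² + 3*3)))*(T + 416) = (T*(13 + (-5 + 9 + 9)))*(416 + T) = (T*(13 + 13))*(416 + T) = (T*26)*(416 + T) = (26*T)*(416 + T) = 26*T*(416 + T))
h(1922) + u = 26*1922*(416 + 1922) - 4622052 = 26*1922*2338 - 4622052 = 116834536 - 4622052 = 112212484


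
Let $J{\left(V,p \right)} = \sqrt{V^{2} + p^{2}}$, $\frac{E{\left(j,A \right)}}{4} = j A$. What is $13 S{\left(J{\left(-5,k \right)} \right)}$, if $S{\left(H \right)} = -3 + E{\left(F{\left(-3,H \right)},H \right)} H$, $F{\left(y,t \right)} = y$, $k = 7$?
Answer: $-11583$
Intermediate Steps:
$E{\left(j,A \right)} = 4 A j$ ($E{\left(j,A \right)} = 4 j A = 4 A j$)
$S{\left(H \right)} = -3 - 12 H^{2}$ ($S{\left(H \right)} = -3 + 4 H \left(-3\right) H = -3 + - 12 H H = -3 - 12 H^{2}$)
$13 S{\left(J{\left(-5,k \right)} \right)} = 13 \left(-3 - 12 \left(\sqrt{\left(-5\right)^{2} + 7^{2}}\right)^{2}\right) = 13 \left(-3 - 12 \left(\sqrt{25 + 49}\right)^{2}\right) = 13 \left(-3 - 12 \left(\sqrt{74}\right)^{2}\right) = 13 \left(-3 - 888\right) = 13 \left(-891\right) = -11583$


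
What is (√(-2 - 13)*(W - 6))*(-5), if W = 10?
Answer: -20*I*√15 ≈ -77.46*I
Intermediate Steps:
(√(-2 - 13)*(W - 6))*(-5) = (√(-2 - 13)*(10 - 6))*(-5) = (√(-15)*4)*(-5) = ((I*√15)*4)*(-5) = (4*I*√15)*(-5) = -20*I*√15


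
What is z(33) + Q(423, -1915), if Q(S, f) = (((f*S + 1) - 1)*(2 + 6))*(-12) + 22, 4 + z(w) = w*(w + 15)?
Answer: 77765922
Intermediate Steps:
z(w) = -4 + w*(15 + w) (z(w) = -4 + w*(w + 15) = -4 + w*(15 + w))
Q(S, f) = 22 - 96*S*f (Q(S, f) = (((S*f + 1) - 1)*8)*(-12) + 22 = (((1 + S*f) - 1)*8)*(-12) + 22 = ((S*f)*8)*(-12) + 22 = (8*S*f)*(-12) + 22 = -96*S*f + 22 = 22 - 96*S*f)
z(33) + Q(423, -1915) = (-4 + 33**2 + 15*33) + (22 - 96*423*(-1915)) = (-4 + 1089 + 495) + (22 + 77764320) = 1580 + 77764342 = 77765922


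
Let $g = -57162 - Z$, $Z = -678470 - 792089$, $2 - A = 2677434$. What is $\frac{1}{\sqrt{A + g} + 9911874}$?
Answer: $\frac{3303958}{32748415818637} - \frac{i \sqrt{1264035}}{98245247455911} \approx 1.0089 \cdot 10^{-7} - 1.1444 \cdot 10^{-11} i$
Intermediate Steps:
$A = -2677432$ ($A = 2 - 2677434 = -2677432$)
$Z = -1470559$
$g = 1413397$ ($g = -57162 - -1470559 = -57162 + 1470559 = 1413397$)
$\frac{1}{\sqrt{A + g} + 9911874} = \frac{1}{\sqrt{-2677432 + 1413397} + 9911874} = \frac{1}{\sqrt{-1264035} + 9911874} = \frac{1}{i \sqrt{1264035} + 9911874} = \frac{1}{9911874 + i \sqrt{1264035}}$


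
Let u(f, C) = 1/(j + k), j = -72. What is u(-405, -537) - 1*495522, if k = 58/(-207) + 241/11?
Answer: -56833898067/114695 ≈ -4.9552e+5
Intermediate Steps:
k = 49249/2277 (k = 58*(-1/207) + 241*(1/11) = -58/207 + 241/11 = 49249/2277 ≈ 21.629)
u(f, C) = -2277/114695 (u(f, C) = 1/(-72 + 49249/2277) = 1/(-114695/2277) = -2277/114695)
u(-405, -537) - 1*495522 = -2277/114695 - 1*495522 = -2277/114695 - 495522 = -56833898067/114695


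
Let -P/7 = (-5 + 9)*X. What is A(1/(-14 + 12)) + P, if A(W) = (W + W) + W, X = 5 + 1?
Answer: -339/2 ≈ -169.50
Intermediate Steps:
X = 6
P = -168 (P = -7*(-5 + 9)*6 = -28*6 = -7*24 = -168)
A(W) = 3*W (A(W) = 2*W + W = 3*W)
A(1/(-14 + 12)) + P = 3/(-14 + 12) - 168 = 3/(-2) - 168 = 3*(-½) - 168 = -3/2 - 168 = -339/2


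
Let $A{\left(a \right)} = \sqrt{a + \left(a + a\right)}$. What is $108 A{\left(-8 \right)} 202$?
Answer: $43632 i \sqrt{6} \approx 1.0688 \cdot 10^{5} i$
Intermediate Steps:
$A{\left(a \right)} = \sqrt{3} \sqrt{a}$ ($A{\left(a \right)} = \sqrt{a + 2 a} = \sqrt{3 a} = \sqrt{3} \sqrt{a}$)
$108 A{\left(-8 \right)} 202 = 108 \sqrt{3} \sqrt{-8} \cdot 202 = 108 \sqrt{3} \cdot 2 i \sqrt{2} \cdot 202 = 108 \cdot 2 i \sqrt{6} \cdot 202 = 216 i \sqrt{6} \cdot 202 = 43632 i \sqrt{6}$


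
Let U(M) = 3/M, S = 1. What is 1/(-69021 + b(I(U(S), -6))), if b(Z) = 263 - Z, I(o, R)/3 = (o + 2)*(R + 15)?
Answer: -1/68893 ≈ -1.4515e-5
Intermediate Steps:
I(o, R) = 3*(2 + o)*(15 + R) (I(o, R) = 3*((o + 2)*(R + 15)) = 3*((2 + o)*(15 + R)) = 3*(2 + o)*(15 + R))
1/(-69021 + b(I(U(S), -6))) = 1/(-69021 + (263 - (90 + 6*(-6) + 45*(3/1) + 3*(-6)*(3/1)))) = 1/(-69021 + (263 - (90 - 36 + 45*(3*1) + 3*(-6)*(3*1)))) = 1/(-69021 + (263 - (90 - 36 + 45*3 + 3*(-6)*3))) = 1/(-69021 + (263 - (90 - 36 + 135 - 54))) = 1/(-69021 + (263 - 1*135)) = 1/(-69021 + (263 - 135)) = 1/(-69021 + 128) = 1/(-68893) = -1/68893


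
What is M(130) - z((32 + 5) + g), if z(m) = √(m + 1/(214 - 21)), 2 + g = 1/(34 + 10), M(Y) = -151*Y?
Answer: -19630 - √631501211/4246 ≈ -19636.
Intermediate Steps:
g = -87/44 (g = -2 + 1/(34 + 10) = -2 + 1/44 = -87/44 ≈ -1.9773)
z(m) = √(1/193 + m) (z(m) = √(m + 1/193) = √(1/193 + m))
M(130) - z((32 + 5) + g) = -151*130 - √(193 + 37249*((32 + 5) - 87/44))/193 = -19630 - √(193 + 37249*(37 - 87/44))/193 = -19630 - √(193 + 37249*(1541/44))/193 = -19630 - √(193 + 57400709/44)/193 = -19630 - √(57409201/44)/193 = -19630 - √631501211/22/193 = -19630 - √631501211/4246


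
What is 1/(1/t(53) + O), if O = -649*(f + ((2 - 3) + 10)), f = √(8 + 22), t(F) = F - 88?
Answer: -3577630/13157470673 + 795025*√30/26314941346 ≈ -0.00010643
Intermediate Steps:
t(F) = -88 + F
f = √30 ≈ 5.4772
O = -5841 - 649*√30 (O = -649*(√30 + ((2 - 3) + 10)) = -649*(√30 + (-1 + 10)) = -649*(√30 + 9) = -649*(9 + √30) = -5841 - 649*√30 ≈ -9395.7)
1/(1/t(53) + O) = 1/(1/(-88 + 53) + (-5841 - 649*√30)) = 1/(1/(-35) + (-5841 - 649*√30)) = 1/(-1/35 + (-5841 - 649*√30)) = 1/(-204436/35 - 649*√30)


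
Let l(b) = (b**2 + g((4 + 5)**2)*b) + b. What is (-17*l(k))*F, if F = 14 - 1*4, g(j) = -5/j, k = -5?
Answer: -279650/81 ≈ -3452.5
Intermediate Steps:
l(b) = b**2 + 76*b/81 (l(b) = (b**2 + (-5/(4 + 5)**2)*b) + b = (b**2 + (-5/(9**2))*b) + b = (b**2 + (-5/81)*b) + b = (b**2 + (-5*1/81)*b) + b = (b**2 - 5*b/81) + b = b**2 + 76*b/81)
F = 10 (F = 14 - 4 = 10)
(-17*l(k))*F = -17*(-5)*(76 + 81*(-5))/81*10 = -17*(-5)*(76 - 405)/81*10 = -17*(-5)*(-329)/81*10 = -17*1645/81*10 = -27965/81*10 = -279650/81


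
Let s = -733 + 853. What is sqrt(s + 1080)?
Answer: 20*sqrt(3) ≈ 34.641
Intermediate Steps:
s = 120
sqrt(s + 1080) = sqrt(120 + 1080) = sqrt(1200) = 20*sqrt(3)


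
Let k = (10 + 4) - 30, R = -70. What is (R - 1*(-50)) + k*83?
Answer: -1348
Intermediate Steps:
k = -16 (k = 14 - 30 = -16)
(R - 1*(-50)) + k*83 = (-70 - 1*(-50)) - 16*83 = (-70 + 50) - 1328 = -20 - 1328 = -1348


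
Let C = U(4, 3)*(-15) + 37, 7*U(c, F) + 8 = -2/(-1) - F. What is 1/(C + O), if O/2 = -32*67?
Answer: -7/29622 ≈ -0.00023631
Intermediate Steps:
U(c, F) = -6/7 - F/7 (U(c, F) = -8/7 + (-2/(-1) - F)/7 = -8/7 + (-2*(-1) - F)/7 = -8/7 + (2 - F)/7 = -8/7 + (2/7 - F/7) = -6/7 - F/7)
C = 394/7 (C = (-6/7 - 1/7*3)*(-15) + 37 = (-6/7 - 3/7)*(-15) + 37 = -9/7*(-15) + 37 = 135/7 + 37 = 394/7 ≈ 56.286)
O = -4288 (O = 2*(-32*67) = 2*(-2144) = -4288)
1/(C + O) = 1/(394/7 - 4288) = 1/(-29622/7) = -7/29622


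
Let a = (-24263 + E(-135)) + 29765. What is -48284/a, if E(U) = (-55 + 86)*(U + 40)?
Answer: -48284/2557 ≈ -18.883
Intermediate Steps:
E(U) = 1240 + 31*U (E(U) = 31*(40 + U) = 1240 + 31*U)
a = 2557 (a = (-24263 + (1240 + 31*(-135))) + 29765 = (-24263 + (1240 - 4185)) + 29765 = (-24263 - 2945) + 29765 = -27208 + 29765 = 2557)
-48284/a = -48284/2557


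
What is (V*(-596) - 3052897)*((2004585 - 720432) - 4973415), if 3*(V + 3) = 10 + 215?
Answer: 11421250502958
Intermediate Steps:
V = 72 (V = -3 + (10 + 215)/3 = -3 + (⅓)*225 = -3 + 75 = 72)
(V*(-596) - 3052897)*((2004585 - 720432) - 4973415) = (72*(-596) - 3052897)*((2004585 - 720432) - 4973415) = (-42912 - 3052897)*(1284153 - 4973415) = -3095809*(-3689262) = 11421250502958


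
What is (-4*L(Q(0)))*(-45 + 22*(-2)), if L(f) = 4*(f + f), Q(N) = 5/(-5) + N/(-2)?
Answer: -2848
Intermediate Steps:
Q(N) = -1 - N/2 (Q(N) = 5*(-⅕) + N*(-½) = -1 - N/2)
L(f) = 8*f (L(f) = 4*(2*f) = 8*f)
(-4*L(Q(0)))*(-45 + 22*(-2)) = (-32*(-1 - ½*0))*(-45 + 22*(-2)) = (-32*(-1 + 0))*(-45 - 44) = -32*(-1)*(-89) = -4*(-8)*(-89) = 32*(-89) = -2848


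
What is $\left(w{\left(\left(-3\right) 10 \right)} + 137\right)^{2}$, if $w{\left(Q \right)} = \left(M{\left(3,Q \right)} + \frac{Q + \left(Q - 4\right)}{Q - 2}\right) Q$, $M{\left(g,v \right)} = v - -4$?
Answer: $734449$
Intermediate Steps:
$M{\left(g,v \right)} = 4 + v$ ($M{\left(g,v \right)} = v + 4 = 4 + v$)
$w{\left(Q \right)} = Q \left(4 + Q + \frac{-4 + 2 Q}{-2 + Q}\right)$ ($w{\left(Q \right)} = \left(\left(4 + Q\right) + \frac{Q + \left(Q - 4\right)}{Q - 2}\right) Q = \left(\left(4 + Q\right) + \frac{Q + \left(-4 + Q\right)}{-2 + Q}\right) Q = \left(\left(4 + Q\right) + \frac{-4 + 2 Q}{-2 + Q}\right) Q = \left(4 + Q + \frac{-4 + 2 Q}{-2 + Q}\right) Q = Q \left(4 + Q + \frac{-4 + 2 Q}{-2 + Q}\right)$)
$\left(w{\left(\left(-3\right) 10 \right)} + 137\right)^{2} = \left(\left(-3\right) 10 \left(6 - 30\right) + 137\right)^{2} = \left(- 30 \left(6 - 30\right) + 137\right)^{2} = \left(\left(-30\right) \left(-24\right) + 137\right)^{2} = \left(720 + 137\right)^{2} = 857^{2} = 734449$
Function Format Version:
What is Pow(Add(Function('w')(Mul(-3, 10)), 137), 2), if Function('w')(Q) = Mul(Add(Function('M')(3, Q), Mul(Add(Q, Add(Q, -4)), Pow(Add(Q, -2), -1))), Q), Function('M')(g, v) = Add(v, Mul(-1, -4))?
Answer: 734449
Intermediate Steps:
Function('M')(g, v) = Add(4, v) (Function('M')(g, v) = Add(v, 4) = Add(4, v))
Function('w')(Q) = Mul(Q, Add(4, Q, Mul(Pow(Add(-2, Q), -1), Add(-4, Mul(2, Q))))) (Function('w')(Q) = Mul(Add(Add(4, Q), Mul(Add(Q, Add(Q, -4)), Pow(Add(Q, -2), -1))), Q) = Mul(Add(Add(4, Q), Mul(Add(Q, Add(-4, Q)), Pow(Add(-2, Q), -1))), Q) = Mul(Add(Add(4, Q), Mul(Add(-4, Mul(2, Q)), Pow(Add(-2, Q), -1))), Q) = Mul(Add(Add(4, Q), Mul(Pow(Add(-2, Q), -1), Add(-4, Mul(2, Q)))), Q) = Mul(Add(4, Q, Mul(Pow(Add(-2, Q), -1), Add(-4, Mul(2, Q)))), Q) = Mul(Q, Add(4, Q, Mul(Pow(Add(-2, Q), -1), Add(-4, Mul(2, Q))))))
Pow(Add(Function('w')(Mul(-3, 10)), 137), 2) = Pow(Add(Mul(Mul(-3, 10), Add(6, Mul(-3, 10))), 137), 2) = Pow(Add(Mul(-30, Add(6, -30)), 137), 2) = Pow(Add(Mul(-30, -24), 137), 2) = Pow(Add(720, 137), 2) = Pow(857, 2) = 734449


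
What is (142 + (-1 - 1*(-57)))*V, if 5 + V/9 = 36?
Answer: 55242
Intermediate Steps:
V = 279 (V = -45 + 9*36 = -45 + 324 = 279)
(142 + (-1 - 1*(-57)))*V = (142 + (-1 - 1*(-57)))*279 = (142 + (-1 + 57))*279 = (142 + 56)*279 = 198*279 = 55242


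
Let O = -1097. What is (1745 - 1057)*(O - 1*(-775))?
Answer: -221536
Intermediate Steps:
(1745 - 1057)*(O - 1*(-775)) = (1745 - 1057)*(-1097 - 1*(-775)) = 688*(-1097 + 775) = 688*(-322) = -221536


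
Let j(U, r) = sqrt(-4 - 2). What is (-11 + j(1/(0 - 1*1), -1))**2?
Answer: (11 - I*sqrt(6))**2 ≈ 115.0 - 53.889*I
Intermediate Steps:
j(U, r) = I*sqrt(6) (j(U, r) = sqrt(-6) = I*sqrt(6))
(-11 + j(1/(0 - 1*1), -1))**2 = (-11 + I*sqrt(6))**2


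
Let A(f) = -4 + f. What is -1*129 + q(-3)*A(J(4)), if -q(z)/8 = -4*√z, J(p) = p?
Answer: -129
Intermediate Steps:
q(z) = 32*√z (q(z) = -(-32)*√z = 32*√z)
-1*129 + q(-3)*A(J(4)) = -1*129 + (32*√(-3))*(-4 + 4) = -129 + (32*(I*√3))*0 = -129 + (32*I*√3)*0 = -129 + 0 = -129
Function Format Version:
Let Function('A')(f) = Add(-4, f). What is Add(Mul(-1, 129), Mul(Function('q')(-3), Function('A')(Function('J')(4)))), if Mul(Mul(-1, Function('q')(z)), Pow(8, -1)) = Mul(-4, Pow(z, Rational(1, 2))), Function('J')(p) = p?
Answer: -129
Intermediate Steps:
Function('q')(z) = Mul(32, Pow(z, Rational(1, 2))) (Function('q')(z) = Mul(-8, Mul(-4, Pow(z, Rational(1, 2)))) = Mul(32, Pow(z, Rational(1, 2))))
Add(Mul(-1, 129), Mul(Function('q')(-3), Function('A')(Function('J')(4)))) = Add(Mul(-1, 129), Mul(Mul(32, Pow(-3, Rational(1, 2))), Add(-4, 4))) = Add(-129, Mul(Mul(32, Mul(I, Pow(3, Rational(1, 2)))), 0)) = Add(-129, Mul(Mul(32, I, Pow(3, Rational(1, 2))), 0)) = Add(-129, 0) = -129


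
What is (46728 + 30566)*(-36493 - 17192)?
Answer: -4149528390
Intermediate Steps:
(46728 + 30566)*(-36493 - 17192) = 77294*(-53685) = -4149528390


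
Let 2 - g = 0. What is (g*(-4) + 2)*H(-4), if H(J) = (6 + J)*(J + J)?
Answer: 96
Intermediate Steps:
g = 2 (g = 2 - 1*0 = 2 + 0 = 2)
H(J) = 2*J*(6 + J) (H(J) = (6 + J)*(2*J) = 2*J*(6 + J))
(g*(-4) + 2)*H(-4) = (2*(-4) + 2)*(2*(-4)*(6 - 4)) = (-8 + 2)*(2*(-4)*2) = -6*(-16) = 96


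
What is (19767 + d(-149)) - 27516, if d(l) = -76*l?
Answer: 3575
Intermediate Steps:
(19767 + d(-149)) - 27516 = (19767 - 76*(-149)) - 27516 = (19767 + 11324) - 27516 = 31091 - 27516 = 3575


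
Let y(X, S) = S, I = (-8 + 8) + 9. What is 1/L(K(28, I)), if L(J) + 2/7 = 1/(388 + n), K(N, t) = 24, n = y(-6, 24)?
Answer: -2884/817 ≈ -3.5300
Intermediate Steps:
I = 9 (I = 0 + 9 = 9)
n = 24
L(J) = -817/2884 (L(J) = -2/7 + 1/(388 + 24) = -2/7 + 1/412 = -817/2884)
1/L(K(28, I)) = 1/(-817/2884) = -2884/817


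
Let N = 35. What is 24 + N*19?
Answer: 689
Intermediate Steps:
24 + N*19 = 24 + 35*19 = 24 + 665 = 689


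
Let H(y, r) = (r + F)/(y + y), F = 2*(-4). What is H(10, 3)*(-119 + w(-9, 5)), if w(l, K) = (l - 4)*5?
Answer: 46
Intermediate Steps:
F = -8
w(l, K) = -20 + 5*l (w(l, K) = (-4 + l)*5 = -20 + 5*l)
H(y, r) = (-8 + r)/(2*y) (H(y, r) = (r - 8)/(y + y) = (-8 + r)/((2*y)) = (-8 + r)*(1/(2*y)) = (-8 + r)/(2*y))
H(10, 3)*(-119 + w(-9, 5)) = ((½)*(-8 + 3)/10)*(-119 + (-20 + 5*(-9))) = ((½)*(⅒)*(-5))*(-119 + (-20 - 45)) = -(-119 - 65)/4 = -¼*(-184) = 46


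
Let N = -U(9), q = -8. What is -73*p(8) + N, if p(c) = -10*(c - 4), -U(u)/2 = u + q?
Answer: 2922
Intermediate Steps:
U(u) = 16 - 2*u (U(u) = -2*(u - 8) = -2*(-8 + u) = 16 - 2*u)
N = 2 (N = -(16 - 2*9) = -(16 - 18) = -1*(-2) = 2)
p(c) = 40 - 10*c (p(c) = -10*(-4 + c) = 40 - 10*c)
-73*p(8) + N = -73*(40 - 10*8) + 2 = -73*(40 - 80) + 2 = -73*(-40) + 2 = 2920 + 2 = 2922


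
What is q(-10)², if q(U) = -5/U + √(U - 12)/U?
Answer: (5 - I*√22)²/100 ≈ 0.03 - 0.46904*I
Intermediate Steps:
q(U) = -5/U + √(-12 + U)/U
q(-10)² = ((-5 + √(-12 - 10))/(-10))² = (-(-5 + √(-22))/10)² = (-(-5 + I*√22)/10)² = (½ - I*√22/10)²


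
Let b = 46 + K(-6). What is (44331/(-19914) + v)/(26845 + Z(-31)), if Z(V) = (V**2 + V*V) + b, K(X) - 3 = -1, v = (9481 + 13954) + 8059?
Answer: 41808479/38254794 ≈ 1.0929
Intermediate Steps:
v = 31494 (v = 23435 + 8059 = 31494)
K(X) = 2 (K(X) = 3 - 1 = 2)
b = 48 (b = 46 + 2 = 48)
Z(V) = 48 + 2*V**2 (Z(V) = (V**2 + V*V) + 48 = (V**2 + V**2) + 48 = 2*V**2 + 48 = 48 + 2*V**2)
(44331/(-19914) + v)/(26845 + Z(-31)) = (44331/(-19914) + 31494)/(26845 + (48 + 2*(-31)**2)) = (44331*(-1/19914) + 31494)/(26845 + (48 + 2*961)) = (-14777/6638 + 31494)/(26845 + (48 + 1922)) = 209042395/(6638*(26845 + 1970)) = (209042395/6638)/28815 = (209042395/6638)*(1/28815) = 41808479/38254794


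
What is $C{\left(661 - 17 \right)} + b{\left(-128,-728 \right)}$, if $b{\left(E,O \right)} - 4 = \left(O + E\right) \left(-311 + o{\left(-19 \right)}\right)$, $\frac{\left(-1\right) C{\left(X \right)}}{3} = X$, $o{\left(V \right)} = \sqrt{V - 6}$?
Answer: $264288 - 4280 i \approx 2.6429 \cdot 10^{5} - 4280.0 i$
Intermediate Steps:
$o{\left(V \right)} = \sqrt{-6 + V}$
$C{\left(X \right)} = - 3 X$
$b{\left(E,O \right)} = 4 + \left(-311 + 5 i\right) \left(E + O\right)$ ($b{\left(E,O \right)} = 4 + \left(O + E\right) \left(-311 + \sqrt{-6 - 19}\right) = 4 + \left(E + O\right) \left(-311 + \sqrt{-25}\right) = 4 + \left(E + O\right) \left(-311 + 5 i\right) = 4 + \left(-311 + 5 i\right) \left(E + O\right)$)
$C{\left(661 - 17 \right)} + b{\left(-128,-728 \right)} = - 3 \left(661 - 17\right) - \left(-4 + 856 \left(-311 + 5 i\right)\right) = - 3 \left(661 - 17\right) + \left(4 + \left(39808 - 640 i\right) + \left(226408 - 3640 i\right)\right) = \left(-3\right) 644 + \left(266220 - 4280 i\right) = -1932 + \left(266220 - 4280 i\right) = 264288 - 4280 i$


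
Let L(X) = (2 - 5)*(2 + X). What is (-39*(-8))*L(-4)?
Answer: 1872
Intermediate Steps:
L(X) = -6 - 3*X (L(X) = -3*(2 + X) = -6 - 3*X)
(-39*(-8))*L(-4) = (-39*(-8))*(-6 - 3*(-4)) = 312*(-6 + 12) = 312*6 = 1872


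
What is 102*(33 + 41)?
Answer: 7548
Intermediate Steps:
102*(33 + 41) = 102*74 = 7548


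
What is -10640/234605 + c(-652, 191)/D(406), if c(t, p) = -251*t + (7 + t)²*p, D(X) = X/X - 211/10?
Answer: -5337225402914/1347303 ≈ -3.9614e+6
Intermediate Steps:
D(X) = -201/10 (D(X) = 1 - 211*⅒ = 1 - 211/10 = -201/10)
c(t, p) = -251*t + p*(7 + t)²
-10640/234605 + c(-652, 191)/D(406) = -10640/234605 + (-251*(-652) + 191*(7 - 652)²)/(-201/10) = -10640*1/234605 + (163652 + 191*(-645)²)*(-10/201) = -304/6703 + (163652 + 191*416025)*(-10/201) = -304/6703 + (163652 + 79460775)*(-10/201) = -304/6703 + 79624427*(-10/201) = -304/6703 - 796244270/201 = -5337225402914/1347303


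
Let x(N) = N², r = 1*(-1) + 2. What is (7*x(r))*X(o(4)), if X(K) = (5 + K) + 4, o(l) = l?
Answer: 91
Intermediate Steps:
X(K) = 9 + K
r = 1 (r = -1 + 2 = 1)
(7*x(r))*X(o(4)) = (7*1²)*(9 + 4) = (7*1)*13 = 7*13 = 91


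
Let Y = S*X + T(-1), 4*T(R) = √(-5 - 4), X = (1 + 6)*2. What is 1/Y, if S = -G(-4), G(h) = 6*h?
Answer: 1792/602115 - 4*I/602115 ≈ 0.0029762 - 6.6432e-6*I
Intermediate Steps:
X = 14 (X = 7*2 = 14)
T(R) = 3*I/4 (T(R) = √(-5 - 4)/4 = √(-9)/4 = (3*I)/4 = 3*I/4)
S = 24 (S = -6*(-4) = -1*(-24) = 24)
Y = 336 + 3*I/4 (Y = 24*14 + 3*I/4 = 336 + 3*I/4 ≈ 336.0 + 0.75*I)
1/Y = 1/(336 + 3*I/4) = 16*(336 - 3*I/4)/1806345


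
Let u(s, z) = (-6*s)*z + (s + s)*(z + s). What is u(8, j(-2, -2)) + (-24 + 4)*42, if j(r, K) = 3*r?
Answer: -520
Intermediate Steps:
u(s, z) = -6*s*z + 2*s*(s + z) (u(s, z) = -6*s*z + (2*s)*(s + z) = -6*s*z + 2*s*(s + z))
u(8, j(-2, -2)) + (-24 + 4)*42 = 2*8*(8 - 6*(-2)) + (-24 + 4)*42 = 2*8*(8 - 2*(-6)) - 20*42 = 2*8*(8 + 12) - 840 = 2*8*20 - 840 = 320 - 840 = -520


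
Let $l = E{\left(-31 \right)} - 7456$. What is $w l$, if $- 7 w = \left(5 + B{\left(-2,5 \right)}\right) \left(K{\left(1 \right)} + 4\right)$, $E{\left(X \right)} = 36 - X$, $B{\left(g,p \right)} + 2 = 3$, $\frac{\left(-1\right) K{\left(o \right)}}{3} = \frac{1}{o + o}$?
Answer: $\frac{110835}{7} \approx 15834.0$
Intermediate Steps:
$K{\left(o \right)} = - \frac{3}{2 o}$ ($K{\left(o \right)} = - \frac{3}{o + o} = - \frac{3}{2 o}$)
$B{\left(g,p \right)} = 1$ ($B{\left(g,p \right)} = -2 + 3 = 1$)
$w = - \frac{15}{7}$ ($w = - \frac{\left(5 + 1\right) \left(- \frac{3}{2 \cdot 1} + 4\right)}{7} = - \frac{6 \left(\left(- \frac{3}{2}\right) 1 + 4\right)}{7} = - \frac{6 \left(- \frac{3}{2} + 4\right)}{7} = - \frac{6 \cdot \frac{5}{2}}{7} = \left(- \frac{1}{7}\right) 15 = - \frac{15}{7} \approx -2.1429$)
$l = -7389$ ($l = \left(36 - -31\right) - 7456 = \left(36 + 31\right) - 7456 = 67 - 7456 = -7389$)
$w l = \left(- \frac{15}{7}\right) \left(-7389\right) = \frac{110835}{7}$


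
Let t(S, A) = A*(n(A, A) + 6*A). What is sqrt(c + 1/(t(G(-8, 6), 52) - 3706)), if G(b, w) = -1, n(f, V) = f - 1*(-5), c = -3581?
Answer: I*sqrt(858338196762)/15482 ≈ 59.841*I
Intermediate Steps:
n(f, V) = 5 + f (n(f, V) = f + 5 = 5 + f)
t(S, A) = A*(5 + 7*A) (t(S, A) = A*((5 + A) + 6*A) = A*(5 + 7*A))
sqrt(c + 1/(t(G(-8, 6), 52) - 3706)) = sqrt(-3581 + 1/(52*(5 + 7*52) - 3706)) = sqrt(-3581 + 1/(52*(5 + 364) - 3706)) = sqrt(-3581 + 1/(52*369 - 3706)) = sqrt(-3581 + 1/(19188 - 3706)) = sqrt(-3581 + 1/15482) = sqrt(-55441041/15482) = I*sqrt(858338196762)/15482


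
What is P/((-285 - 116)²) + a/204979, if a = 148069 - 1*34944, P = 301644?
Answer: 80021298601/32960828179 ≈ 2.4278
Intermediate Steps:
a = 113125 (a = 148069 - 34944 = 113125)
P/((-285 - 116)²) + a/204979 = 301644/((-285 - 116)²) + 113125/204979 = 301644/((-401)²) + 113125*(1/204979) = 301644/160801 + 113125/204979 = 80021298601/32960828179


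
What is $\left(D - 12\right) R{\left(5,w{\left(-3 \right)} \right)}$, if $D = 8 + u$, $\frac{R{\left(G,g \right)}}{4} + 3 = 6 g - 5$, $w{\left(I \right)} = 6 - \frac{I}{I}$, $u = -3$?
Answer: $-616$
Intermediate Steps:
$w{\left(I \right)} = 5$ ($w{\left(I \right)} = 6 - 1 = 5$)
$R{\left(G,g \right)} = -32 + 24 g$ ($R{\left(G,g \right)} = -12 + 4 \left(6 g - 5\right) = -12 + 4 \left(-5 + 6 g\right) = -12 + \left(-20 + 24 g\right) = -32 + 24 g$)
$D = 5$ ($D = 8 - 3 = 5$)
$\left(D - 12\right) R{\left(5,w{\left(-3 \right)} \right)} = \left(5 - 12\right) \left(-32 + 24 \cdot 5\right) = - 7 \left(-32 + 120\right) = \left(-7\right) 88 = -616$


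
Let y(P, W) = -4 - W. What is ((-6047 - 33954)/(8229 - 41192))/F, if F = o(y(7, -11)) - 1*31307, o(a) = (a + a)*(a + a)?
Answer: -2353/60324229 ≈ -3.9006e-5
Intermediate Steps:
o(a) = 4*a² (o(a) = (2*a)*(2*a) = 4*a²)
F = -31111 (F = 4*(-4 - 1*(-11))² - 1*31307 = 4*(-4 + 11)² - 31307 = 4*7² - 31307 = 4*49 - 31307 = 196 - 31307 = -31111)
((-6047 - 33954)/(8229 - 41192))/F = ((-6047 - 33954)/(8229 - 41192))/(-31111) = -40001/(-32963)*(-1/31111) = -40001*(-1/32963)*(-1/31111) = (2353/1939)*(-1/31111) = -2353/60324229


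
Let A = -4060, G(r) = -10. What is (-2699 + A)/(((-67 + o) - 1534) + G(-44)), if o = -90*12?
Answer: 751/299 ≈ 2.5117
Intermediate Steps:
o = -1080
(-2699 + A)/(((-67 + o) - 1534) + G(-44)) = (-2699 - 4060)/(((-67 - 1080) - 1534) - 10) = -6759/((-1147 - 1534) - 10) = -6759/(-2681 - 10) = -6759/(-2691) = -6759*(-1/2691) = 751/299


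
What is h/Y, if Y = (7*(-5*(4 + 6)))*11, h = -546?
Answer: 39/275 ≈ 0.14182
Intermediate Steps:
Y = -3850 (Y = (7*(-5*10))*11 = (7*(-50))*11 = -350*11 = -3850)
h/Y = -546/(-3850) = -546*(-1/3850) = 39/275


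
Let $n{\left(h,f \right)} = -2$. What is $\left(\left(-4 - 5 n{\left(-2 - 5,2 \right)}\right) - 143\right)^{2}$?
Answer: $18769$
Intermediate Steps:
$\left(\left(-4 - 5 n{\left(-2 - 5,2 \right)}\right) - 143\right)^{2} = \left(\left(-4 - -10\right) - 143\right)^{2} = \left(\left(-4 + 10\right) - 143\right)^{2} = \left(6 - 143\right)^{2} = \left(-137\right)^{2} = 18769$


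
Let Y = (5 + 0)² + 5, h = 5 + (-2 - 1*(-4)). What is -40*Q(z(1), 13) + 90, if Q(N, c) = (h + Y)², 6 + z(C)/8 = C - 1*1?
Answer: -54670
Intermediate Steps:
z(C) = -56 + 8*C (z(C) = -48 + 8*(C - 1*1) = -48 + 8*(C - 1) = -48 + 8*(-1 + C) = -48 + (-8 + 8*C) = -56 + 8*C)
h = 7 (h = 5 + (-2 + 4) = 5 + 2 = 7)
Y = 30 (Y = 5² + 5 = 25 + 5 = 30)
Q(N, c) = 1369 (Q(N, c) = (7 + 30)² = 37² = 1369)
-40*Q(z(1), 13) + 90 = -40*1369 + 90 = -54760 + 90 = -54670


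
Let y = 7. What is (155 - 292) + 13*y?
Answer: -46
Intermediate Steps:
(155 - 292) + 13*y = (155 - 292) + 13*7 = -137 + 91 = -46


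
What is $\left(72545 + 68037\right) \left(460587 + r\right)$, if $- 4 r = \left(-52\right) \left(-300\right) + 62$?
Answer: $64199792813$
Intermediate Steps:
$r = - \frac{7831}{2}$ ($r = - \frac{\left(-52\right) \left(-300\right) + 62}{4} = - \frac{15600 + 62}{4} = \left(- \frac{1}{4}\right) 15662 = - \frac{7831}{2} \approx -3915.5$)
$\left(72545 + 68037\right) \left(460587 + r\right) = \left(72545 + 68037\right) \left(460587 - \frac{7831}{2}\right) = 140582 \cdot \frac{913343}{2} = 64199792813$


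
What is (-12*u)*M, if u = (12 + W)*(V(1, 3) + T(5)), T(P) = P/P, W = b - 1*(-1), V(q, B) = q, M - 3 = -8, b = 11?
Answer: 2880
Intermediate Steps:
M = -5 (M = 3 - 8 = -5)
W = 12 (W = 11 - 1*(-1) = 11 + 1 = 12)
T(P) = 1
u = 48 (u = (12 + 12)*(1 + 1) = 24*2 = 48)
(-12*u)*M = -12*48*(-5) = -576*(-5) = 2880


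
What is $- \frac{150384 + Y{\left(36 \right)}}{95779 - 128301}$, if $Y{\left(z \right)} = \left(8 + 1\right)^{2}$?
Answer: $\frac{21495}{4646} \approx 4.6266$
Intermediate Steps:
$Y{\left(z \right)} = 81$ ($Y{\left(z \right)} = 9^{2} = 81$)
$- \frac{150384 + Y{\left(36 \right)}}{95779 - 128301} = - \frac{150384 + 81}{95779 - 128301} = - \frac{150465}{-32522} = - \frac{150465 \left(-1\right)}{32522} = \left(-1\right) \left(- \frac{21495}{4646}\right) = \frac{21495}{4646}$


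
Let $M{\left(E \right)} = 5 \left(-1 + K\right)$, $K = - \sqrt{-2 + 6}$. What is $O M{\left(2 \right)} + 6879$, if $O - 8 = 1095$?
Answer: $-9666$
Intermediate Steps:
$O = 1103$ ($O = 8 + 1095 = 1103$)
$K = -2$ ($K = - \sqrt{4} = \left(-1\right) 2 = -2$)
$M{\left(E \right)} = -15$ ($M{\left(E \right)} = 5 \left(-1 - 2\right) = 5 \left(-3\right) = -15$)
$O M{\left(2 \right)} + 6879 = 1103 \left(-15\right) + 6879 = -16545 + 6879 = -9666$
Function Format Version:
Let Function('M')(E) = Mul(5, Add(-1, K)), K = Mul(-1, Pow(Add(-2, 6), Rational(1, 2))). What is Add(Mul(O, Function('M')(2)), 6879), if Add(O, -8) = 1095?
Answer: -9666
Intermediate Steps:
O = 1103 (O = Add(8, 1095) = 1103)
K = -2 (K = Mul(-1, Pow(4, Rational(1, 2))) = Mul(-1, 2) = -2)
Function('M')(E) = -15 (Function('M')(E) = Mul(5, Add(-1, -2)) = Mul(5, -3) = -15)
Add(Mul(O, Function('M')(2)), 6879) = Add(Mul(1103, -15), 6879) = Add(-16545, 6879) = -9666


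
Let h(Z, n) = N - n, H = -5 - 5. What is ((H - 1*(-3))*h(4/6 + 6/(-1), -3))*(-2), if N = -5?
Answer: -28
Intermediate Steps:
H = -10
h(Z, n) = -5 - n
((H - 1*(-3))*h(4/6 + 6/(-1), -3))*(-2) = ((-10 - 1*(-3))*(-5 - 1*(-3)))*(-2) = ((-10 + 3)*(-5 + 3))*(-2) = -7*(-2)*(-2) = 14*(-2) = -28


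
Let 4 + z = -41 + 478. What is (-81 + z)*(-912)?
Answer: -321024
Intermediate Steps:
z = 433 (z = -4 + (-41 + 478) = -4 + 437 = 433)
(-81 + z)*(-912) = (-81 + 433)*(-912) = 352*(-912) = -321024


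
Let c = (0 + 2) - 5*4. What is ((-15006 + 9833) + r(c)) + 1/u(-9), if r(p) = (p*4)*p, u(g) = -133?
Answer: -515642/133 ≈ -3877.0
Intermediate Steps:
c = -18 (c = 2 - 20 = -18)
r(p) = 4*p² (r(p) = (4*p)*p = 4*p²)
((-15006 + 9833) + r(c)) + 1/u(-9) = ((-15006 + 9833) + 4*(-18)²) + 1/(-133) = (-5173 + 4*324) - 1/133 = (-5173 + 1296) - 1/133 = -3877 - 1/133 = -515642/133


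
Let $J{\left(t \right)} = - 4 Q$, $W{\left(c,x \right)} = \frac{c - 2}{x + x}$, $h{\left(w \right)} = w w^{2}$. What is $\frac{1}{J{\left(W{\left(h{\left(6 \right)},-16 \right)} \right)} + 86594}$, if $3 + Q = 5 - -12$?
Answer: $\frac{1}{86538} \approx 1.1556 \cdot 10^{-5}$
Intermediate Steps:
$h{\left(w \right)} = w^{3}$
$Q = 14$ ($Q = -3 + \left(5 - -12\right) = -3 + \left(5 + 12\right) = -3 + 17 = 14$)
$W{\left(c,x \right)} = \frac{-2 + c}{2 x}$
$J{\left(t \right)} = -56$ ($J{\left(t \right)} = \left(-4\right) 14 = -56$)
$\frac{1}{J{\left(W{\left(h{\left(6 \right)},-16 \right)} \right)} + 86594} = \frac{1}{-56 + 86594} = \frac{1}{86538}$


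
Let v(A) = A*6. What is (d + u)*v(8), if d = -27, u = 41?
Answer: 672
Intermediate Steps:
v(A) = 6*A
(d + u)*v(8) = (-27 + 41)*(6*8) = 14*48 = 672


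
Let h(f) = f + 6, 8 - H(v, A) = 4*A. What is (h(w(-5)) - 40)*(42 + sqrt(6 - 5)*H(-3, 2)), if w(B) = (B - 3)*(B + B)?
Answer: 1932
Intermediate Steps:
H(v, A) = 8 - 4*A
w(B) = 2*B*(-3 + B) (w(B) = (-3 + B)*(2*B) = 2*B*(-3 + B))
h(f) = 6 + f
(h(w(-5)) - 40)*(42 + sqrt(6 - 5)*H(-3, 2)) = ((6 + 2*(-5)*(-3 - 5)) - 40)*(42 + sqrt(6 - 5)*(8 - 4*2)) = ((6 + 2*(-5)*(-8)) - 40)*(42 + sqrt(1)*(8 - 8)) = ((6 + 80) - 40)*(42 + 1*0) = (86 - 40)*(42 + 0) = 46*42 = 1932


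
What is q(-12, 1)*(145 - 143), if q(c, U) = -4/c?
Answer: ⅔ ≈ 0.66667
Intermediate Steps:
q(-12, 1)*(145 - 143) = (-4/(-12))*(145 - 143) = -4*(-1/12)*2 = (⅓)*2 = ⅔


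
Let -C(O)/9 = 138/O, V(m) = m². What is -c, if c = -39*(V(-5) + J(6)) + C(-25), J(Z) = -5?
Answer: 18258/25 ≈ 730.32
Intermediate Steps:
C(O) = -1242/O
c = -18258/25 (c = -39*((-5)² - 5) - 1242/(-25) = -39*(25 - 5) - 1242*(-1/25) = -39*20 + 1242/25 = -780 + 1242/25 = -18258/25 ≈ -730.32)
-c = -1*(-18258/25) = 18258/25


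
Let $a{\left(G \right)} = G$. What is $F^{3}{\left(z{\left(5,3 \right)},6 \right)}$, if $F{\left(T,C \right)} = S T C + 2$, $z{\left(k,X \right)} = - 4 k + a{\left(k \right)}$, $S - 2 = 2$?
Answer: $-45882712$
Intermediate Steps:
$S = 4$ ($S = 2 + 2 = 4$)
$z{\left(k,X \right)} = - 3 k$ ($z{\left(k,X \right)} = - 4 k + k = - 3 k$)
$F{\left(T,C \right)} = 2 + 4 C T$ ($F{\left(T,C \right)} = 4 T C + 2 = 4 C T + 2 = 2 + 4 C T$)
$F^{3}{\left(z{\left(5,3 \right)},6 \right)} = \left(2 + 4 \cdot 6 \left(\left(-3\right) 5\right)\right)^{3} = \left(2 + 4 \cdot 6 \left(-15\right)\right)^{3} = \left(2 - 360\right)^{3} = \left(-358\right)^{3} = -45882712$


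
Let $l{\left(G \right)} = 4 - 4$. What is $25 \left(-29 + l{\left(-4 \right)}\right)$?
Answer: $-725$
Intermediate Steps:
$l{\left(G \right)} = 0$ ($l{\left(G \right)} = 4 - 4 = 0$)
$25 \left(-29 + l{\left(-4 \right)}\right) = 25 \left(-29 + 0\right) = 25 \left(-29\right) = -725$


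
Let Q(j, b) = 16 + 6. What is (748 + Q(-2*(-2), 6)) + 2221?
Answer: 2991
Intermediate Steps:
Q(j, b) = 22
(748 + Q(-2*(-2), 6)) + 2221 = (748 + 22) + 2221 = 770 + 2221 = 2991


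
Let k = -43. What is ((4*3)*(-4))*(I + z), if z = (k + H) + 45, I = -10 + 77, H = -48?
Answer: -1008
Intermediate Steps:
I = 67
z = -46 (z = (-43 - 48) + 45 = -91 + 45 = -46)
((4*3)*(-4))*(I + z) = ((4*3)*(-4))*(67 - 46) = (12*(-4))*21 = -48*21 = -1008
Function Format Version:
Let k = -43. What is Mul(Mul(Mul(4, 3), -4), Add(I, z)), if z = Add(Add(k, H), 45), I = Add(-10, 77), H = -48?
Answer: -1008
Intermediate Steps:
I = 67
z = -46 (z = Add(Add(-43, -48), 45) = Add(-91, 45) = -46)
Mul(Mul(Mul(4, 3), -4), Add(I, z)) = Mul(Mul(Mul(4, 3), -4), Add(67, -46)) = Mul(Mul(12, -4), 21) = Mul(-48, 21) = -1008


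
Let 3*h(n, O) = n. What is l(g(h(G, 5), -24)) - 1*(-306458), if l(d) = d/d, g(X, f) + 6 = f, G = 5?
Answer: 306459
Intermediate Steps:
h(n, O) = n/3
g(X, f) = -6 + f
l(d) = 1
l(g(h(G, 5), -24)) - 1*(-306458) = 1 - 1*(-306458) = 1 + 306458 = 306459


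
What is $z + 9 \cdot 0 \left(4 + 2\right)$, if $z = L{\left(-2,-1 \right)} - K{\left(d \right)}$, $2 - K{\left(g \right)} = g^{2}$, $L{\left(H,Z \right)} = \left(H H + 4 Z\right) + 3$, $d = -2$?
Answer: $5$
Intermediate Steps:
$L{\left(H,Z \right)} = 3 + H^{2} + 4 Z$ ($L{\left(H,Z \right)} = \left(H^{2} + 4 Z\right) + 3 = 3 + H^{2} + 4 Z$)
$K{\left(g \right)} = 2 - g^{2}$
$z = 5$ ($z = \left(3 + \left(-2\right)^{2} + 4 \left(-1\right)\right) - \left(2 - \left(-2\right)^{2}\right) = \left(3 + 4 - 4\right) - \left(2 - 4\right) = 3 - \left(2 - 4\right) = 3 - -2 = 3 + 2 = 5$)
$z + 9 \cdot 0 \left(4 + 2\right) = 5 + 9 \cdot 0 \left(4 + 2\right) = 5 + 9 \cdot 0 \cdot 6 = 5 + 9 \cdot 0 = 5 + 0 = 5$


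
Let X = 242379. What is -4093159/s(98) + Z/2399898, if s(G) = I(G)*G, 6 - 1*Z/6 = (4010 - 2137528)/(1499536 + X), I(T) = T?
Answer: -58201075388399427/136560331939220 ≈ -426.19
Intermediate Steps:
Z = 75510048/1741915 (Z = 36 - 6*(4010 - 2137528)/(1499536 + 242379) = 36 - (-12801108)/1741915 = 36 - 6*(-2133518/1741915) = 36 + 12801108/1741915 = 75510048/1741915 ≈ 43.349)
s(G) = G² (s(G) = G*G = G²)
-4093159/s(98) + Z/2399898 = -4093159/(98²) + (75510048/1741915)/2399898 = -4093159/9604 + (75510048/1741915)*(1/2399898) = -4093159*1/9604 + 12585008/696736387445 = -584737/1372 + 12585008/696736387445 = -58201075388399427/136560331939220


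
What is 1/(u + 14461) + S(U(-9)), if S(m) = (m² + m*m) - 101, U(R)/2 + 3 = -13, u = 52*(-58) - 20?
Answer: 22244476/11425 ≈ 1947.0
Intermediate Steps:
u = -3036 (u = -3016 - 20 = -3036)
U(R) = -32 (U(R) = -6 + 2*(-13) = -6 - 26 = -32)
S(m) = -101 + 2*m² (S(m) = (m² + m²) - 101 = 2*m² - 101 = -101 + 2*m²)
1/(u + 14461) + S(U(-9)) = 1/(-3036 + 14461) + (-101 + 2*(-32)²) = 1/11425 + (-101 + 2*1024) = 1/11425 + (-101 + 2048) = 1/11425 + 1947 = 22244476/11425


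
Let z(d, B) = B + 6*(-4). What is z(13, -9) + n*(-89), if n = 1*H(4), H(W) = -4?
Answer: 323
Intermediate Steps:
z(d, B) = -24 + B (z(d, B) = B - 24 = -24 + B)
n = -4 (n = 1*(-4) = -4)
z(13, -9) + n*(-89) = (-24 - 9) - 4*(-89) = -33 + 356 = 323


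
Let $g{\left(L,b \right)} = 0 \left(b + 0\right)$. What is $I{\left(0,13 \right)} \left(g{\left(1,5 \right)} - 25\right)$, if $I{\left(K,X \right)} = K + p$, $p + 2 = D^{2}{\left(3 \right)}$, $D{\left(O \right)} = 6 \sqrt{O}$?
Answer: $-2650$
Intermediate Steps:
$g{\left(L,b \right)} = 0$ ($g{\left(L,b \right)} = 0 b = 0$)
$p = 106$ ($p = -2 + \left(6 \sqrt{3}\right)^{2} = -2 + 108 = 106$)
$I{\left(K,X \right)} = 106 + K$ ($I{\left(K,X \right)} = K + 106 = 106 + K$)
$I{\left(0,13 \right)} \left(g{\left(1,5 \right)} - 25\right) = \left(106 + 0\right) \left(0 - 25\right) = 106 \left(-25\right) = -2650$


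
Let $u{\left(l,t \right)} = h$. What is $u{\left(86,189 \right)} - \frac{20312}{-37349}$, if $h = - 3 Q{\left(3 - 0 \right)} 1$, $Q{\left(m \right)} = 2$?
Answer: $- \frac{203782}{37349} \approx -5.4562$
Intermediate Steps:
$h = -6$ ($h = \left(-3\right) 2 \cdot 1 = \left(-6\right) 1 = -6$)
$u{\left(l,t \right)} = -6$
$u{\left(86,189 \right)} - \frac{20312}{-37349} = -6 - \frac{20312}{-37349} = -6 - - \frac{20312}{37349} = -6 + \frac{20312}{37349} = - \frac{203782}{37349}$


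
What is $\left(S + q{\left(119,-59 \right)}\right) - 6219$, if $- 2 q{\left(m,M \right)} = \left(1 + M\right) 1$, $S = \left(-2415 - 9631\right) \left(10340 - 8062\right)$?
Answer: $-27446978$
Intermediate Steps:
$S = -27440788$ ($S = \left(-12046\right) 2278 = -27440788$)
$q{\left(m,M \right)} = - \frac{1}{2} - \frac{M}{2}$ ($q{\left(m,M \right)} = - \frac{\left(1 + M\right) 1}{2} = - \frac{1 + M}{2} = - \frac{1}{2} - \frac{M}{2}$)
$\left(S + q{\left(119,-59 \right)}\right) - 6219 = \left(-27440788 - -29\right) - 6219 = \left(-27440788 + \left(- \frac{1}{2} + \frac{59}{2}\right)\right) - 6219 = \left(-27440788 + 29\right) - 6219 = -27440759 - 6219 = -27446978$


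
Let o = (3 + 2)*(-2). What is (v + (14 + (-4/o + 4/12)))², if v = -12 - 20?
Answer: 67081/225 ≈ 298.14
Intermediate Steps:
o = -10 (o = 5*(-2) = -10)
v = -32
(v + (14 + (-4/o + 4/12)))² = (-32 + (14 + (-4/(-10) + 4/12)))² = (-32 + (14 + (-4*(-⅒) + 4*(1/12))))² = (-32 + (14 + (⅖ + ⅓)))² = (-32 + (14 + 11/15))² = (-32 + 221/15)² = (-259/15)² = 67081/225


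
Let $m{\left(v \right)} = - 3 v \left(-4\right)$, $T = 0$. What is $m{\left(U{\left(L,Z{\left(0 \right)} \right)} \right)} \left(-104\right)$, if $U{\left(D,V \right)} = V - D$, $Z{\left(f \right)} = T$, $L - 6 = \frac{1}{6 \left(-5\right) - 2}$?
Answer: $7449$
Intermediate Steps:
$L = \frac{191}{32}$ ($L = 6 + \frac{1}{6 \left(-5\right) - 2} = 6 + \frac{1}{-30 - 2} = 6 + \frac{1}{-32} = 6 - \frac{1}{32} = \frac{191}{32} \approx 5.9688$)
$Z{\left(f \right)} = 0$
$m{\left(v \right)} = 12 v$
$m{\left(U{\left(L,Z{\left(0 \right)} \right)} \right)} \left(-104\right) = 12 \left(0 - \frac{191}{32}\right) \left(-104\right) = 12 \left(- \frac{191}{32}\right) \left(-104\right) = \left(- \frac{573}{8}\right) \left(-104\right) = 7449$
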